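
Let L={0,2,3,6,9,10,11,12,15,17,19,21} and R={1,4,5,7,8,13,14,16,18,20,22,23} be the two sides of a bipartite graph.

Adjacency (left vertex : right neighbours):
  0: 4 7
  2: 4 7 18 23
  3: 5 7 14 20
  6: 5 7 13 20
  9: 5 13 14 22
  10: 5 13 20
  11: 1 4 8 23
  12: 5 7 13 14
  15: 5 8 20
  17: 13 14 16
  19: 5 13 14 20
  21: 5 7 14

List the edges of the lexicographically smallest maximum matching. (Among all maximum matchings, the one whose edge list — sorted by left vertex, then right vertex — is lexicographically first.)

Lex-smallest maximum matching: {(0,4), (2,18), (3,5), (6,7), (9,22), (10,13), (11,1), (12,14), (15,8), (17,16), (19,20)}

|M| = 11 (so the lex-smallest maximum matching has 11 edges)
process left vertices in ascending order; for each, take the smallest-labelled available neighbour that still permits 11 edges overall, or leave it unmatched if none does
lex-smallest matching: {0-4, 2-18, 3-5, 6-7, 9-22, 10-13, 11-1, 12-14, 15-8, 17-16, 19-20}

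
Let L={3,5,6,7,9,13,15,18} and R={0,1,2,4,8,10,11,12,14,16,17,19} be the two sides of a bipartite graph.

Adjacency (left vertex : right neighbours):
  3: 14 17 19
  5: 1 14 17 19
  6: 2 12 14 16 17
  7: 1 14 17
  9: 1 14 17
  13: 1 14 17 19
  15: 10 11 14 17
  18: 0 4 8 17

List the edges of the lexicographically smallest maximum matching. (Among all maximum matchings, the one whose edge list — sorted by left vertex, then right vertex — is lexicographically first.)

|M| = 7 (so the lex-smallest maximum matching has 7 edges)
process left vertices in ascending order; for each, take the smallest-labelled available neighbour that still permits 7 edges overall, or leave it unmatched if none does
lex-smallest matching: {3-14, 5-1, 6-2, 7-17, 13-19, 15-10, 18-0}

Lex-smallest maximum matching: {(3,14), (5,1), (6,2), (7,17), (13,19), (15,10), (18,0)}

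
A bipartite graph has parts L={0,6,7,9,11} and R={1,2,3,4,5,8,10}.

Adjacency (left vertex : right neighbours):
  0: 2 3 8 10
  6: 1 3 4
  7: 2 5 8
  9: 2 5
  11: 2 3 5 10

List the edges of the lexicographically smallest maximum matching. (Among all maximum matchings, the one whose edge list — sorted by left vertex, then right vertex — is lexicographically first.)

Lex-smallest maximum matching: {(0,2), (6,1), (7,8), (9,5), (11,3)}

|M| = 5 (so the lex-smallest maximum matching has 5 edges)
process left vertices in ascending order; for each, take the smallest-labelled available neighbour that still permits 5 edges overall, or leave it unmatched if none does
lex-smallest matching: {0-2, 6-1, 7-8, 9-5, 11-3}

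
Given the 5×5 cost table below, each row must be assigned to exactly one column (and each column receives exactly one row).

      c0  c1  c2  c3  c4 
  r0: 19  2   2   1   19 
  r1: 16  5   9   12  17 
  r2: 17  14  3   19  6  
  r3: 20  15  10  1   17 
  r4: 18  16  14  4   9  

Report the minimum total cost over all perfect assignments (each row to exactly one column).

Minimum assignment cost: 31

optimal assignment: row0→col1 (cost 2), row1→col0 (cost 16), row2→col2 (cost 3), row3→col3 (cost 1), row4→col4 (cost 9)
total = 2 + 16 + 3 + 1 + 9 = 31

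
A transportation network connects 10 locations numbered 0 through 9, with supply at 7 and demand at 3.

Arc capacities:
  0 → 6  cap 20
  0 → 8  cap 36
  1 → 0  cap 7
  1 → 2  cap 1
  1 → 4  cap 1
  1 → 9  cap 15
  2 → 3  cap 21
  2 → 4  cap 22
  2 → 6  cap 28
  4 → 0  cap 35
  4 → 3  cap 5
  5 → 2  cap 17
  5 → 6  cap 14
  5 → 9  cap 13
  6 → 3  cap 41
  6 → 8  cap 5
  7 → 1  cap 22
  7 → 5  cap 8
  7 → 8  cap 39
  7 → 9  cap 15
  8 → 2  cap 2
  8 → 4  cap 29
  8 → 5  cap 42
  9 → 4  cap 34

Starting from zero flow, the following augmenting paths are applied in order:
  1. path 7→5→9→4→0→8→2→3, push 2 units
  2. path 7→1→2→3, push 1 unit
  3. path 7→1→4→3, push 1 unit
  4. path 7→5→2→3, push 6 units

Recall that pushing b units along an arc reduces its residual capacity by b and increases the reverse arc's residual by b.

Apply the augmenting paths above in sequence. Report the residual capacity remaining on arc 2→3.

after path 1 (7→5→9→4→0→8→2→3, push 2): res(2,3)=19
after path 2 (7→1→2→3, push 1): res(2,3)=18
after path 3 (7→1→4→3, push 1): res(2,3)=18
after path 4 (7→5→2→3, push 6): res(2,3)=12

Residual capacity of (2,3): 12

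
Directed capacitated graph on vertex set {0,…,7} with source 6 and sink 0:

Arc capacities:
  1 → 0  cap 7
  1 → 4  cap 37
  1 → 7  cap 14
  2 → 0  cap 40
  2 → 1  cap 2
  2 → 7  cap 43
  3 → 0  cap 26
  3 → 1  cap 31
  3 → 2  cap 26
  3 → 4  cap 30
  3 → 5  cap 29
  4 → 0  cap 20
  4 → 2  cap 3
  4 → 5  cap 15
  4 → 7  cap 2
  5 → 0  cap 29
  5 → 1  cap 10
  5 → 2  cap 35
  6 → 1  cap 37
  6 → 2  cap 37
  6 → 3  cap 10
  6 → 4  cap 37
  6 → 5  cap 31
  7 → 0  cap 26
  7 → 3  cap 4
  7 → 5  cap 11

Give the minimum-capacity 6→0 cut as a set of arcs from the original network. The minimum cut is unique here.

augment #1: 6→1→0 push 7
augment #2: 6→2→0 push 37
augment #3: 6→3→0 push 10
augment #4: 6→4→0 push 20
augment #5: 6→5→0 push 29
augment #6: 6→1→7→0 push 14
augment #7: 6→4→2→0 push 3
augment #8: 6→4→7→0 push 2
augment #9: 6→5→2→7→0 push 2
augment #10: 6→4→5→2→7→0 push 8
augment #11: 6→4→5→2→7→3→0 push 4
max flow = 136; residual-reachable set from 6 gives S-side
cut edges (S→T): {(1,0), (2,0), (4,0), (5,0), (6,3), (7,0), (7,3)} total cap 136

Min-cut arcs: {(1,0), (2,0), (4,0), (5,0), (6,3), (7,0), (7,3)} (total capacity 136)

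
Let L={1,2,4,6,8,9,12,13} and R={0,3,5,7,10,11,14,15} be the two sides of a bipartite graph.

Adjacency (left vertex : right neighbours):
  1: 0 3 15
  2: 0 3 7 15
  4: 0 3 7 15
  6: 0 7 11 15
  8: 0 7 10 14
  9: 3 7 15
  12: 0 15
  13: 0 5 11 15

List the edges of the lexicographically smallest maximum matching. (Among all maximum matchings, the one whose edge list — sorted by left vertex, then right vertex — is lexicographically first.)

Lex-smallest maximum matching: {(1,0), (2,3), (4,7), (6,11), (8,10), (9,15), (13,5)}

|M| = 7 (so the lex-smallest maximum matching has 7 edges)
process left vertices in ascending order; for each, take the smallest-labelled available neighbour that still permits 7 edges overall, or leave it unmatched if none does
lex-smallest matching: {1-0, 2-3, 4-7, 6-11, 8-10, 9-15, 13-5}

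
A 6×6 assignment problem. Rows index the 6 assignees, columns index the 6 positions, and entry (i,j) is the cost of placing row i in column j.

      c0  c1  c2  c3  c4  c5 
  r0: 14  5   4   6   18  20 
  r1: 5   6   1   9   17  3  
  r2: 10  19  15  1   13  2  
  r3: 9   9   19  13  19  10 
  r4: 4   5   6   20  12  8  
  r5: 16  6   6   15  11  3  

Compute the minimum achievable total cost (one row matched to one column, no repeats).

Minimum assignment cost: 31

optimal assignment: row0→col1 (cost 5), row1→col2 (cost 1), row2→col3 (cost 1), row3→col0 (cost 9), row4→col4 (cost 12), row5→col5 (cost 3)
total = 5 + 1 + 1 + 9 + 12 + 3 = 31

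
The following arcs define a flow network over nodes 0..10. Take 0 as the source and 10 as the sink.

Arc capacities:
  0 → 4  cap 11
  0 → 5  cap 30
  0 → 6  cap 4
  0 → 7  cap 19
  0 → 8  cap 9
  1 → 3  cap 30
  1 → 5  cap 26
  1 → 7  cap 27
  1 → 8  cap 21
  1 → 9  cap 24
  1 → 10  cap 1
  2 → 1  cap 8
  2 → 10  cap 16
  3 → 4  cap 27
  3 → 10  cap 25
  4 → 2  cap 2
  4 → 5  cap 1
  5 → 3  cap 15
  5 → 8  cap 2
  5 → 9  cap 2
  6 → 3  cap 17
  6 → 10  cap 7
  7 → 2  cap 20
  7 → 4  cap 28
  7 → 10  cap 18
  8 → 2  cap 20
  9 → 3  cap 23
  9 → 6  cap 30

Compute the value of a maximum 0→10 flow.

augment #1: 0→6→10 bottleneck 4, total now 4
augment #2: 0→7→10 bottleneck 18, total now 22
augment #3: 0→4→2→10 bottleneck 2, total now 24
augment #4: 0→5→3→10 bottleneck 15, total now 39
augment #5: 0→7→2→10 bottleneck 1, total now 40
augment #6: 0→8→2→10 bottleneck 9, total now 49
augment #7: 0→5→8→2→10 bottleneck 2, total now 51
augment #8: 0→5→9→3→10 bottleneck 2, total now 53

Maximum flow value: 53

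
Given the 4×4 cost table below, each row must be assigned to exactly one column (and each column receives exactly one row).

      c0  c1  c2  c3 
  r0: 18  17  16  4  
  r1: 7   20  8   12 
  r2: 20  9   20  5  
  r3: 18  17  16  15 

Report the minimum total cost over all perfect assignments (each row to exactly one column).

Minimum assignment cost: 36

optimal assignment: row0→col3 (cost 4), row1→col0 (cost 7), row2→col1 (cost 9), row3→col2 (cost 16)
total = 4 + 7 + 9 + 16 = 36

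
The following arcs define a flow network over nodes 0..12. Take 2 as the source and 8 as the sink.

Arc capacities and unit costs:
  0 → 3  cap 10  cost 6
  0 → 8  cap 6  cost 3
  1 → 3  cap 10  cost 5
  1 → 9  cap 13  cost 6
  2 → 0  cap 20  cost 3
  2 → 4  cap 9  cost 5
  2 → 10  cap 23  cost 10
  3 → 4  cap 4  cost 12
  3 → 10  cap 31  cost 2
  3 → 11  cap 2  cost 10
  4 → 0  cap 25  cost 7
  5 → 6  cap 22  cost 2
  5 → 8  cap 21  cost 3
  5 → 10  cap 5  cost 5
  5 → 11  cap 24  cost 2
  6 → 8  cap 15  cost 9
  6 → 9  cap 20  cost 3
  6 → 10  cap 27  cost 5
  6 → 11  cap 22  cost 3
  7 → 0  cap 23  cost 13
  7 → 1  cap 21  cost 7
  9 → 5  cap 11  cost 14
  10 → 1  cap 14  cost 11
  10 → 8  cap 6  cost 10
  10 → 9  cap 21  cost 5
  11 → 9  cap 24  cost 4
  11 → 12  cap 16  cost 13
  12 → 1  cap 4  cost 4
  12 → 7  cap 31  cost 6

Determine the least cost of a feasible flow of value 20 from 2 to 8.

Minimum cost for 20 units: 412

shortest-cost path #1: 2→0→8 push 6 @ unit cost 6 (adds 36)
shortest-cost path #2: 2→10→8 push 6 @ unit cost 20 (adds 120)
shortest-cost path #3: 2→10→9→5→8 push 8 @ unit cost 32 (adds 256)
total cost = 412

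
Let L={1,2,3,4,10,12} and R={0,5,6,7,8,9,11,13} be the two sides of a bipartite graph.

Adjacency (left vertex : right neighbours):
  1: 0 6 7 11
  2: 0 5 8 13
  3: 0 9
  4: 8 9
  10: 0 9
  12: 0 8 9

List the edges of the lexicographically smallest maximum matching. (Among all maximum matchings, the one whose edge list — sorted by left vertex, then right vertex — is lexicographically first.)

Lex-smallest maximum matching: {(1,6), (2,5), (3,0), (4,8), (10,9)}

|M| = 5 (so the lex-smallest maximum matching has 5 edges)
process left vertices in ascending order; for each, take the smallest-labelled available neighbour that still permits 5 edges overall, or leave it unmatched if none does
lex-smallest matching: {1-6, 2-5, 3-0, 4-8, 10-9}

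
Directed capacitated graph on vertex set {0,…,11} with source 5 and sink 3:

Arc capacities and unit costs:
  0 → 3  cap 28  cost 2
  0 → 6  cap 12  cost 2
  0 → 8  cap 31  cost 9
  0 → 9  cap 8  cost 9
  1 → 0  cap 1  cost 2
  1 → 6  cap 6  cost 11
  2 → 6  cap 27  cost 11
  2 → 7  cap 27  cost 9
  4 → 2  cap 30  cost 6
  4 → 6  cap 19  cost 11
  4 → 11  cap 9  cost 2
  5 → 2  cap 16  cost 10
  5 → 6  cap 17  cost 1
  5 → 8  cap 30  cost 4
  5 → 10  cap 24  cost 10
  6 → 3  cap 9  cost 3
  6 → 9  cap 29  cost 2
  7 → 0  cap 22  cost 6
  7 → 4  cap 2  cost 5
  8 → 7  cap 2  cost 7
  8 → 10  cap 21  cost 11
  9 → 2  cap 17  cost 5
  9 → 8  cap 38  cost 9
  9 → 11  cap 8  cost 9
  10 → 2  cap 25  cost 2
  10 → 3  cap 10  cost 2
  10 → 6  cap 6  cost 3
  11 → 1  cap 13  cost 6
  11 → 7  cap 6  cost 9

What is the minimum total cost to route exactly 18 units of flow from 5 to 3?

Minimum cost for 18 units: 144

shortest-cost path #1: 5→6→3 push 9 @ unit cost 4 (adds 36)
shortest-cost path #2: 5→10→3 push 9 @ unit cost 12 (adds 108)
total cost = 144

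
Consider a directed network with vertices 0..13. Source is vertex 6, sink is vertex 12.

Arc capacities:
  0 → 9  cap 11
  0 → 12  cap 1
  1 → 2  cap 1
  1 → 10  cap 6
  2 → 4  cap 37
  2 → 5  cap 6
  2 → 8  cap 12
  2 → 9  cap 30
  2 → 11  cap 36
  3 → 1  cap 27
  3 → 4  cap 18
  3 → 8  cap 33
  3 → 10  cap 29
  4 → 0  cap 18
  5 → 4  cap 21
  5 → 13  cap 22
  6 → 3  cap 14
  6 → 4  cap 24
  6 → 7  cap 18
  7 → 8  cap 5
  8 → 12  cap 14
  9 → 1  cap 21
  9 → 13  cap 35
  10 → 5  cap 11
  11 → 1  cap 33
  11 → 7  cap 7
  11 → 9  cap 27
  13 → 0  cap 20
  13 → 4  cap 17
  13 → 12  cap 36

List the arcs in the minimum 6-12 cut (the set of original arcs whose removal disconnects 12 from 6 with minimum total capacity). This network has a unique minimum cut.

augment #1: 6→3→8→12 push 14
augment #2: 6→4→0→12 push 1
augment #3: 6→4→0→9→13→12 push 11
augment #4: 6→7→8→3→10→5→13→12 push 5
max flow = 31; residual-reachable set from 6 gives S-side
cut edges (S→T): {(0,9), (0,12), (6,3), (7,8)} total cap 31

Min-cut arcs: {(0,9), (0,12), (6,3), (7,8)} (total capacity 31)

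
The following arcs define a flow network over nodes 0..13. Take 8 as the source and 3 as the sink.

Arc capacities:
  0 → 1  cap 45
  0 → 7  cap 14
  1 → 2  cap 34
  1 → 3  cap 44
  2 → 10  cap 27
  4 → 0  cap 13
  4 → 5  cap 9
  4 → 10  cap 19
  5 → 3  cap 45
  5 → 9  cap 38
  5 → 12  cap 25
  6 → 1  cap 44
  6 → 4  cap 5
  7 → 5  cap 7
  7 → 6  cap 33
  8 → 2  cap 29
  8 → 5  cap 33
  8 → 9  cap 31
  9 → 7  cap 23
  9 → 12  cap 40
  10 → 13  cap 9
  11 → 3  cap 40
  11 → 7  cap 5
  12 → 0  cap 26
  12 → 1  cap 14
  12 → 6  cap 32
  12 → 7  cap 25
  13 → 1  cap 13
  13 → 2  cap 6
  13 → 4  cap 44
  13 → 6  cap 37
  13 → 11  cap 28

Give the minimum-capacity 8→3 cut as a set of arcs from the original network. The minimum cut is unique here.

augment #1: 8→5→3 push 33
augment #2: 8→9→7→5→3 push 7
augment #3: 8→9→12→1→3 push 14
augment #4: 8→2→10→13→1→3 push 9
augment #5: 8→9→7→6→1→3 push 10
max flow = 73; residual-reachable set from 8 gives S-side
cut edges (S→T): {(8,5), (8,9), (10,13)} total cap 73

Min-cut arcs: {(8,5), (8,9), (10,13)} (total capacity 73)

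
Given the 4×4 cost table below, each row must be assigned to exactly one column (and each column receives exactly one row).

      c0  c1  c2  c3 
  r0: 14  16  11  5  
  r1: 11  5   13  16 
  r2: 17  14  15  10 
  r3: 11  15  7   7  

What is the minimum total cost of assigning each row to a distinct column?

optimal assignment: row0→col3 (cost 5), row1→col1 (cost 5), row2→col0 (cost 17), row3→col2 (cost 7)
total = 5 + 5 + 17 + 7 = 34

Minimum assignment cost: 34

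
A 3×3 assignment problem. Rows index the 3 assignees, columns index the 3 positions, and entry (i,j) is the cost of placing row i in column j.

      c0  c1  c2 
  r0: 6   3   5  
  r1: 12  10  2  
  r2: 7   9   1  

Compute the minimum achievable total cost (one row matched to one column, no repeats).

optimal assignment: row0→col1 (cost 3), row1→col2 (cost 2), row2→col0 (cost 7)
total = 3 + 2 + 7 = 12

Minimum assignment cost: 12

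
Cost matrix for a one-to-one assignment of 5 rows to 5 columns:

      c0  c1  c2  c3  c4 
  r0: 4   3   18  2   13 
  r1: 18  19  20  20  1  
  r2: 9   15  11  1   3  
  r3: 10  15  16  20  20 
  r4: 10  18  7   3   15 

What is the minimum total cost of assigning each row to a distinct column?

optimal assignment: row0→col1 (cost 3), row1→col4 (cost 1), row2→col3 (cost 1), row3→col0 (cost 10), row4→col2 (cost 7)
total = 3 + 1 + 1 + 10 + 7 = 22

Minimum assignment cost: 22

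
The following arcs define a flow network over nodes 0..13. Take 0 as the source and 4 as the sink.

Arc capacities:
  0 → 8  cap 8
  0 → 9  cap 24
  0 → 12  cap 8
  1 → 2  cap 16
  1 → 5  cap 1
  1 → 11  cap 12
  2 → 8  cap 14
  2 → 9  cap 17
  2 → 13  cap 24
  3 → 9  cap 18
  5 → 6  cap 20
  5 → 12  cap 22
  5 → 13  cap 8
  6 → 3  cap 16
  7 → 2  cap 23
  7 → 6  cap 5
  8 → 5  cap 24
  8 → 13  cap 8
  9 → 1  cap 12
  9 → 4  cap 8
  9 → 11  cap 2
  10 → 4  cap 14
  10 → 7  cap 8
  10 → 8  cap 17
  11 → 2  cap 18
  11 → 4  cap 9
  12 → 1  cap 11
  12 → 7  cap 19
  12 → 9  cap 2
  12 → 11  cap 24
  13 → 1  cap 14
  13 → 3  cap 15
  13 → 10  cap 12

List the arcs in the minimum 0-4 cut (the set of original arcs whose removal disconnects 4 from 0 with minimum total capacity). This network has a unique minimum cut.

augment #1: 0→9→4 push 8
augment #2: 0→9→11→4 push 2
augment #3: 0→12→11→4 push 7
augment #4: 0→8→13→10→4 push 8
augment #5: 0→9→1→2→13→10→4 push 4
max flow = 29; residual-reachable set from 0 gives S-side
cut edges (S→T): {(9,4), (11,4), (13,10)} total cap 29

Min-cut arcs: {(9,4), (11,4), (13,10)} (total capacity 29)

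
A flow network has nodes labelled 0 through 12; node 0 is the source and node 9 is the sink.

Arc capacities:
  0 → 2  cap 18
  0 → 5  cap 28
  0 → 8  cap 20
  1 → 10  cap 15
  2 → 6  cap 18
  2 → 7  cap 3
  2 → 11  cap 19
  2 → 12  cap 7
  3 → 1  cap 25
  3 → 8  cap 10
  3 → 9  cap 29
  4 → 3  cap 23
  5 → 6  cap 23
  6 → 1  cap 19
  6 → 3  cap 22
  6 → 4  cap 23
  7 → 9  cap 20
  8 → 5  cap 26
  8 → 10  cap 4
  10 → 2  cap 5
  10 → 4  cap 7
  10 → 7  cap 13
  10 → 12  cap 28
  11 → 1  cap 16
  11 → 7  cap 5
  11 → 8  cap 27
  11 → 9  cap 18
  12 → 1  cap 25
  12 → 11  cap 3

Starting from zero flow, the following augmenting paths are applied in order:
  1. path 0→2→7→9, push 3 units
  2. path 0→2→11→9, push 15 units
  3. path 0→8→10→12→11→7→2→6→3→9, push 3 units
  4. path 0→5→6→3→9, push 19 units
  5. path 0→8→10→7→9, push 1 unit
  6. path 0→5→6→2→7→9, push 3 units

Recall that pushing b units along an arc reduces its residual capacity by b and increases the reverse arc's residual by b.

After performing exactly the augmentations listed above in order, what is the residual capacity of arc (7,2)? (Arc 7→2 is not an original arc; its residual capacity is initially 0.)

Residual capacity of (7,2): 3

after path 1 (0→2→7→9, push 3): res(7,2)=3
after path 2 (0→2→11→9, push 15): res(7,2)=3
after path 3 (0→8→10→12→11→7→2→6→3→9, push 3): res(7,2)=0
after path 4 (0→5→6→3→9, push 19): res(7,2)=0
after path 5 (0→8→10→7→9, push 1): res(7,2)=0
after path 6 (0→5→6→2→7→9, push 3): res(7,2)=3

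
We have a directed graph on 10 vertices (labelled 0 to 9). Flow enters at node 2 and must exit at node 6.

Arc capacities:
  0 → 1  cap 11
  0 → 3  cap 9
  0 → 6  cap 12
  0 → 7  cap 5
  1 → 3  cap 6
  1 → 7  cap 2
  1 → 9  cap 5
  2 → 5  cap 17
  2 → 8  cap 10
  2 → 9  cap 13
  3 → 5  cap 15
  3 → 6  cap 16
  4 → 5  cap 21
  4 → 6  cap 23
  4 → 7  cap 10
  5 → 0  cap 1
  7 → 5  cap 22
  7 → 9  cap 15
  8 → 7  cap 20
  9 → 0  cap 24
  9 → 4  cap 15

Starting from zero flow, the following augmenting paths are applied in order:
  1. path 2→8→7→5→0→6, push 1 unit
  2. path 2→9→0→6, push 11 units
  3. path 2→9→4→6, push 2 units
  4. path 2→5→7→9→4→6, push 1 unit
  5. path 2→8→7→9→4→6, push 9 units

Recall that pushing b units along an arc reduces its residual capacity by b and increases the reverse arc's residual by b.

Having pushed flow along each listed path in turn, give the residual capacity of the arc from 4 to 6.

after path 1 (2→8→7→5→0→6, push 1): res(4,6)=23
after path 2 (2→9→0→6, push 11): res(4,6)=23
after path 3 (2→9→4→6, push 2): res(4,6)=21
after path 4 (2→5→7→9→4→6, push 1): res(4,6)=20
after path 5 (2→8→7→9→4→6, push 9): res(4,6)=11

Residual capacity of (4,6): 11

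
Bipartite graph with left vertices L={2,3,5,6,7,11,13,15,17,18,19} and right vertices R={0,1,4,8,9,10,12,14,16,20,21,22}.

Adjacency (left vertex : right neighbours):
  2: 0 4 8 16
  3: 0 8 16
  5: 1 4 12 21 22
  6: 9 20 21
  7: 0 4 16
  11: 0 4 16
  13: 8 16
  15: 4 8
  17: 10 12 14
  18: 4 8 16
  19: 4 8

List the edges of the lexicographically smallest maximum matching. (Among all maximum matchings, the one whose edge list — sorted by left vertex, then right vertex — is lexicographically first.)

Lex-smallest maximum matching: {(2,0), (3,8), (5,1), (6,9), (7,4), (11,16), (17,10)}

|M| = 7 (so the lex-smallest maximum matching has 7 edges)
process left vertices in ascending order; for each, take the smallest-labelled available neighbour that still permits 7 edges overall, or leave it unmatched if none does
lex-smallest matching: {2-0, 3-8, 5-1, 6-9, 7-4, 11-16, 17-10}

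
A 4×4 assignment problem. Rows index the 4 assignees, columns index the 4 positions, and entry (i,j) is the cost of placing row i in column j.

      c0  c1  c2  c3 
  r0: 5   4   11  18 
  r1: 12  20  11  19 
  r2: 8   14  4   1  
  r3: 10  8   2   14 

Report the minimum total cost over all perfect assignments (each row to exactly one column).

optimal assignment: row0→col1 (cost 4), row1→col0 (cost 12), row2→col3 (cost 1), row3→col2 (cost 2)
total = 4 + 12 + 1 + 2 = 19

Minimum assignment cost: 19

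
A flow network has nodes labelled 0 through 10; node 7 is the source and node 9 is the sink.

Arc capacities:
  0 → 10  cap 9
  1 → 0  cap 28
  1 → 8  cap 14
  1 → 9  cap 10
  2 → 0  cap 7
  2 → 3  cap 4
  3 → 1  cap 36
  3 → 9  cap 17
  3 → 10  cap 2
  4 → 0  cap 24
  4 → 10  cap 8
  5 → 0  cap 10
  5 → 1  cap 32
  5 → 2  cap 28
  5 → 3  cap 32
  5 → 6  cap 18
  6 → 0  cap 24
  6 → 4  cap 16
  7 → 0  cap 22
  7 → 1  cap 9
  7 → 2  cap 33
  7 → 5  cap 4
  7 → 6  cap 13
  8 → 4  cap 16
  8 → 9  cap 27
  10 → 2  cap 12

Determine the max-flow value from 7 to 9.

augment #1: 7→1→9 bottleneck 9, total now 9
augment #2: 7→2→3→9 bottleneck 4, total now 13
augment #3: 7→5→1→9 bottleneck 1, total now 14
augment #4: 7→5→3→9 bottleneck 3, total now 17

Maximum flow value: 17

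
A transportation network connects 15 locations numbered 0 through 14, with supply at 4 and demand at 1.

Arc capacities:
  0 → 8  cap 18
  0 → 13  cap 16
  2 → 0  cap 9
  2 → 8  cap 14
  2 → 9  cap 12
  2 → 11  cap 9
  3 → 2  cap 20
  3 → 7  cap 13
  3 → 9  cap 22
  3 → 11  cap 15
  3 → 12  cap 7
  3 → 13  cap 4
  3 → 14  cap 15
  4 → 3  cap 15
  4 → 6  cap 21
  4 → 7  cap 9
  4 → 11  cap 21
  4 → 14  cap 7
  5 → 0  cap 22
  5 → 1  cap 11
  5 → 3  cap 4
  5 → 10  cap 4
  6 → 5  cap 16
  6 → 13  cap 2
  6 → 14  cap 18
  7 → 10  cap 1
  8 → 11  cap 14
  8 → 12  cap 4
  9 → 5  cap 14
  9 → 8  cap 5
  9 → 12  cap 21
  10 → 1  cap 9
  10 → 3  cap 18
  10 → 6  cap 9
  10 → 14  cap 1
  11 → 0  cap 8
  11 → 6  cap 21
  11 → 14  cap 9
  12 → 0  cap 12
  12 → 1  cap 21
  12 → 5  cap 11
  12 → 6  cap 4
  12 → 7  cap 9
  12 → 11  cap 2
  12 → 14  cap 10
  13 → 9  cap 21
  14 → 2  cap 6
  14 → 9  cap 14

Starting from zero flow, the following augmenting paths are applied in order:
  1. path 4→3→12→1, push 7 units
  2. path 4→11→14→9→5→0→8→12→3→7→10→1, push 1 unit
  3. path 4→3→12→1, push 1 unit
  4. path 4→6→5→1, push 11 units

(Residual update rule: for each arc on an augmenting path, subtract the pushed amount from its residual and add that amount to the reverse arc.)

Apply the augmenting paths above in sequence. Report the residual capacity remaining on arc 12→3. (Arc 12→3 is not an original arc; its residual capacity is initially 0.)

after path 1 (4→3→12→1, push 7): res(12,3)=7
after path 2 (4→11→14→9→5→0→8→12→3→7→10→1, push 1): res(12,3)=6
after path 3 (4→3→12→1, push 1): res(12,3)=7
after path 4 (4→6→5→1, push 11): res(12,3)=7

Residual capacity of (12,3): 7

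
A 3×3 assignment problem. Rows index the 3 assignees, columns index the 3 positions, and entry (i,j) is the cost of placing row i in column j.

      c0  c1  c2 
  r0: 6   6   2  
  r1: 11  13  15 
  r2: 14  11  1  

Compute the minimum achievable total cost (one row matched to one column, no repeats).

Minimum assignment cost: 18

optimal assignment: row0→col1 (cost 6), row1→col0 (cost 11), row2→col2 (cost 1)
total = 6 + 11 + 1 = 18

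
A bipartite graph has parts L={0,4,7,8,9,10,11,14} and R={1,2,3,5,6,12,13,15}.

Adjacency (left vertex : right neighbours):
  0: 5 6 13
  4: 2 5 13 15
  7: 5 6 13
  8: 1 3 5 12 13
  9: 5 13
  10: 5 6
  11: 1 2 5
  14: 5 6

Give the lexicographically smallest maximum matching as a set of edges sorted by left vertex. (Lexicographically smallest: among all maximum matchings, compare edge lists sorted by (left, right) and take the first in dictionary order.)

|M| = 6 (so the lex-smallest maximum matching has 6 edges)
process left vertices in ascending order; for each, take the smallest-labelled available neighbour that still permits 6 edges overall, or leave it unmatched if none does
lex-smallest matching: {0-5, 4-2, 7-6, 8-3, 9-13, 11-1}

Lex-smallest maximum matching: {(0,5), (4,2), (7,6), (8,3), (9,13), (11,1)}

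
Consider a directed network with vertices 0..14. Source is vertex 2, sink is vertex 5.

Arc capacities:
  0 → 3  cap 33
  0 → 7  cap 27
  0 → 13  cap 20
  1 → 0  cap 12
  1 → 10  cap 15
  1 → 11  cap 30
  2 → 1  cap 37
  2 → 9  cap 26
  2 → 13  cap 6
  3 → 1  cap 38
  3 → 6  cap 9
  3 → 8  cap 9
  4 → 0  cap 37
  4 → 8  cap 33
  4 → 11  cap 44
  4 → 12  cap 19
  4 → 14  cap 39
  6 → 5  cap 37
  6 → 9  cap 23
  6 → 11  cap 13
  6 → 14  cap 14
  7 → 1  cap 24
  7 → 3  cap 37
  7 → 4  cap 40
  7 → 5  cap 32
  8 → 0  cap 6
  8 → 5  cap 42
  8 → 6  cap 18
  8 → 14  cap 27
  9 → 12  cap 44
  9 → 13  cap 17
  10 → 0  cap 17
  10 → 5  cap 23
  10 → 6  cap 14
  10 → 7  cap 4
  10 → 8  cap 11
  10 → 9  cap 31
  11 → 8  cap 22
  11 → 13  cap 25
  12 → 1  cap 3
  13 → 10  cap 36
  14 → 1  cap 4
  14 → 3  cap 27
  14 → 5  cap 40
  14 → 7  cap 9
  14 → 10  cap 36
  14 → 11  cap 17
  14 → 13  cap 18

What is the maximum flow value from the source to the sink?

Maximum flow value: 63

augment #1: 2→1→10→5 bottleneck 15, total now 15
augment #2: 2→13→10→5 bottleneck 6, total now 21
augment #3: 2→1→0→7→5 bottleneck 12, total now 33
augment #4: 2→1→11→8→5 bottleneck 10, total now 43
augment #5: 2→9→13→10→5 bottleneck 2, total now 45
augment #6: 2→9→13→10→6→5 bottleneck 14, total now 59
augment #7: 2→9→13→10→7→5 bottleneck 1, total now 60
augment #8: 2→9→12→1→11→8→5 bottleneck 3, total now 63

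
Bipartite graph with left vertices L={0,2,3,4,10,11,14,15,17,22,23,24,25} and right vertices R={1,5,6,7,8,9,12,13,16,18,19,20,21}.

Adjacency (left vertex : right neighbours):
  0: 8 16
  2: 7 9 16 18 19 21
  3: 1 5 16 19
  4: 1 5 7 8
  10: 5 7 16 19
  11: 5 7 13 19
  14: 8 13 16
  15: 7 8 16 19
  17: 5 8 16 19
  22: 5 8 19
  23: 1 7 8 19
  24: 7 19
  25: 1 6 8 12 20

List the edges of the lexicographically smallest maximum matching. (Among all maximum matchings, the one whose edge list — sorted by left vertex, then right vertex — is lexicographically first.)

Lex-smallest maximum matching: {(0,8), (2,9), (3,1), (4,5), (10,7), (11,13), (14,16), (15,19), (25,6)}

|M| = 9 (so the lex-smallest maximum matching has 9 edges)
process left vertices in ascending order; for each, take the smallest-labelled available neighbour that still permits 9 edges overall, or leave it unmatched if none does
lex-smallest matching: {0-8, 2-9, 3-1, 4-5, 10-7, 11-13, 14-16, 15-19, 25-6}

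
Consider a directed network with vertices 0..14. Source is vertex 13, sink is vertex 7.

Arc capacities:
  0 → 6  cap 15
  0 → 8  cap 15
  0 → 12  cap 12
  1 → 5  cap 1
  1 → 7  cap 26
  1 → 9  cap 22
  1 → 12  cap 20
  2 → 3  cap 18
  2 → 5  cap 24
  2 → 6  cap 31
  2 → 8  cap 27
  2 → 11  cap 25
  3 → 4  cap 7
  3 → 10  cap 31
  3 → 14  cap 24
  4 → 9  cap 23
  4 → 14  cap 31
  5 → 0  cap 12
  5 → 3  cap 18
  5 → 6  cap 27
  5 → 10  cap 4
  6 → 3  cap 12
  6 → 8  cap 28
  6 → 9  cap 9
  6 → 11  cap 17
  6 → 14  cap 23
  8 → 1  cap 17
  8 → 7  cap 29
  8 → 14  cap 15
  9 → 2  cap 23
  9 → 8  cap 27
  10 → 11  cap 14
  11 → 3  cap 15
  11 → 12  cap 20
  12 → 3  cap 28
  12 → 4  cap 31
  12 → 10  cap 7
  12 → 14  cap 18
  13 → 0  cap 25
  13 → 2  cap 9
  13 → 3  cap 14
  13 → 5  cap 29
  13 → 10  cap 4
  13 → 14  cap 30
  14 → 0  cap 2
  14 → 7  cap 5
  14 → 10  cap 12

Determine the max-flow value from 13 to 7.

augment #1: 13→14→7 bottleneck 5, total now 5
augment #2: 13→0→8→7 bottleneck 15, total now 20
augment #3: 13→2→8→7 bottleneck 9, total now 29
augment #4: 13→0→6→8→7 bottleneck 5, total now 34
augment #5: 13→0→6→8→1→7 bottleneck 5, total now 39
augment #6: 13→5→6→8→1→7 bottleneck 12, total now 51

Maximum flow value: 51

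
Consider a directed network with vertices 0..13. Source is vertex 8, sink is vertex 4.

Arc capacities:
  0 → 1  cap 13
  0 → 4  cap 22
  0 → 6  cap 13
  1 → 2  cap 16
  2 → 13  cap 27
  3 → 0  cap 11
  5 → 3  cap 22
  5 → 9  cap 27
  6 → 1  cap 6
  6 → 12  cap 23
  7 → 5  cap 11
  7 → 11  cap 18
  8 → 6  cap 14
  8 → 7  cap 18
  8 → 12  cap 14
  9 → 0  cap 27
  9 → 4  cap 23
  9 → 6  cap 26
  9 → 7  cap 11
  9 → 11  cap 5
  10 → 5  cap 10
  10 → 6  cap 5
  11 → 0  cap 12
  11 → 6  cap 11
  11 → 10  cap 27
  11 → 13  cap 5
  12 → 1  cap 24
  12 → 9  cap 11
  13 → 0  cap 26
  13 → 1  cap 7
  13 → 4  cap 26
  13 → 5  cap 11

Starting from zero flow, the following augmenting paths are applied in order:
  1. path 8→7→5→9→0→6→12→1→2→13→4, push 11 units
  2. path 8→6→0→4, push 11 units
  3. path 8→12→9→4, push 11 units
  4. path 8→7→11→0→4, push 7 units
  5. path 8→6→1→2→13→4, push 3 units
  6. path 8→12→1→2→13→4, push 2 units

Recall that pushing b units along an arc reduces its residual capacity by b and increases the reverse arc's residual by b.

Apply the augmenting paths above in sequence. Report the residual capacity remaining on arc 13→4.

Residual capacity of (13,4): 10

after path 1 (8→7→5→9→0→6→12→1→2→13→4, push 11): res(13,4)=15
after path 2 (8→6→0→4, push 11): res(13,4)=15
after path 3 (8→12→9→4, push 11): res(13,4)=15
after path 4 (8→7→11→0→4, push 7): res(13,4)=15
after path 5 (8→6→1→2→13→4, push 3): res(13,4)=12
after path 6 (8→12→1→2→13→4, push 2): res(13,4)=10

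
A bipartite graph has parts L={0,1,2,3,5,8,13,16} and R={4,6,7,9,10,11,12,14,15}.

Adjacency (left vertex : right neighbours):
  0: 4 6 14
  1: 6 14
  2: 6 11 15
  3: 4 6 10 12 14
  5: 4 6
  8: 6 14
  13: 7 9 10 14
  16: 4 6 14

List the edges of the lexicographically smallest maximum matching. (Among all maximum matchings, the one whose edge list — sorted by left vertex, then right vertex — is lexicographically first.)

|M| = 6 (so the lex-smallest maximum matching has 6 edges)
process left vertices in ascending order; for each, take the smallest-labelled available neighbour that still permits 6 edges overall, or leave it unmatched if none does
lex-smallest matching: {0-4, 1-6, 2-11, 3-10, 8-14, 13-7}

Lex-smallest maximum matching: {(0,4), (1,6), (2,11), (3,10), (8,14), (13,7)}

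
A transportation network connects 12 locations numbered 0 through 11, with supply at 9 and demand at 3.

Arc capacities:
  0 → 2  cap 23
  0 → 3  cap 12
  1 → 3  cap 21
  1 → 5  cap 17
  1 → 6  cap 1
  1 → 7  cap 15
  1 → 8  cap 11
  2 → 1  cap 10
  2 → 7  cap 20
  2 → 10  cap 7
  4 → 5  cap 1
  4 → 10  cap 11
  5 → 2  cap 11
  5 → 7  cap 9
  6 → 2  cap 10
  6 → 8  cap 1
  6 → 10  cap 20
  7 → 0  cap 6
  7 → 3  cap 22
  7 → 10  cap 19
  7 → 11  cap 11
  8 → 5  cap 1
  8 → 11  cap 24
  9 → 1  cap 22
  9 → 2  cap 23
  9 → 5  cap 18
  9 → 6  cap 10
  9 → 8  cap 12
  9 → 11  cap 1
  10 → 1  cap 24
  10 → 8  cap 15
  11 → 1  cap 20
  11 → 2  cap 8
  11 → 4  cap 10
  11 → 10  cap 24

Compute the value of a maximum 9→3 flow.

augment #1: 9→1→3 bottleneck 21, total now 21
augment #2: 9→1→7→3 bottleneck 1, total now 22
augment #3: 9→2→7→3 bottleneck 20, total now 42
augment #4: 9→5→7→3 bottleneck 1, total now 43
augment #5: 9→5→7→0→3 bottleneck 6, total now 49

Maximum flow value: 49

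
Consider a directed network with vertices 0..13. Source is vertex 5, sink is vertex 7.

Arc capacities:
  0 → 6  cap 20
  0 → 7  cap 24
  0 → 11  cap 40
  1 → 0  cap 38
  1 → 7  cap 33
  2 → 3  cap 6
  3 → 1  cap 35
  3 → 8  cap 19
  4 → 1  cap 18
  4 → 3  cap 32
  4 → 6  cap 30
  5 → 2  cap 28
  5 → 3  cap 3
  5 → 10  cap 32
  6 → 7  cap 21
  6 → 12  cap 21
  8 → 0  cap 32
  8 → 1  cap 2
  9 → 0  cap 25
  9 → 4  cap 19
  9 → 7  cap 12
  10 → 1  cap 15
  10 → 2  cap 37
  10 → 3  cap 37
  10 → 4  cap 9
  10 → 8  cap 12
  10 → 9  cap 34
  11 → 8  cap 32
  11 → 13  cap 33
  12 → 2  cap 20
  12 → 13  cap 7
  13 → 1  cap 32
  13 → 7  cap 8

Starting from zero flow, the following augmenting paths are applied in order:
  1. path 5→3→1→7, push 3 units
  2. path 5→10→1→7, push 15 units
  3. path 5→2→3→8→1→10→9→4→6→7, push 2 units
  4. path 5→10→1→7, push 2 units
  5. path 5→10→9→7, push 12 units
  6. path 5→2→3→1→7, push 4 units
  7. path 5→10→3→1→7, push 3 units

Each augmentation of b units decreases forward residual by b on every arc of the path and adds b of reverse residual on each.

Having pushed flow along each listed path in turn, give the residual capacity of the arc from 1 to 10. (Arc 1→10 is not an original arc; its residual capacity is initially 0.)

Residual capacity of (1,10): 15

after path 1 (5→3→1→7, push 3): res(1,10)=0
after path 2 (5→10→1→7, push 15): res(1,10)=15
after path 3 (5→2→3→8→1→10→9→4→6→7, push 2): res(1,10)=13
after path 4 (5→10→1→7, push 2): res(1,10)=15
after path 5 (5→10→9→7, push 12): res(1,10)=15
after path 6 (5→2→3→1→7, push 4): res(1,10)=15
after path 7 (5→10→3→1→7, push 3): res(1,10)=15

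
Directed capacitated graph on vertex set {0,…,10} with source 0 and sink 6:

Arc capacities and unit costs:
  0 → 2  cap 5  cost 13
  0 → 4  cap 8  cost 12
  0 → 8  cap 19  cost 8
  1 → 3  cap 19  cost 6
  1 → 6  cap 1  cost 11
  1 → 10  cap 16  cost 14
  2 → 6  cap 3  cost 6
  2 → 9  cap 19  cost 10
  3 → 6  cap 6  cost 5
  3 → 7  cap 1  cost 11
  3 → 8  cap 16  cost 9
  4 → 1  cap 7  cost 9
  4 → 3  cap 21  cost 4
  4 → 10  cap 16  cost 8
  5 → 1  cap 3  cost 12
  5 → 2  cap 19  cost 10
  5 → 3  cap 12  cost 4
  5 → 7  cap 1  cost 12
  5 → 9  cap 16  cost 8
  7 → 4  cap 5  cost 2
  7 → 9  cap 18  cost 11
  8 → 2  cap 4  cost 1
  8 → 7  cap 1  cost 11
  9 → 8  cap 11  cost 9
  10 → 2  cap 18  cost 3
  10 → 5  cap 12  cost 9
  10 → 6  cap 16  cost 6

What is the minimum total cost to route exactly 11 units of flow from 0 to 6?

shortest-cost path #1: 0→8→2→6 push 3 @ unit cost 15 (adds 45)
shortest-cost path #2: 0→4→3→6 push 6 @ unit cost 21 (adds 126)
shortest-cost path #3: 0→4→10→6 push 2 @ unit cost 26 (adds 52)
total cost = 223

Minimum cost for 11 units: 223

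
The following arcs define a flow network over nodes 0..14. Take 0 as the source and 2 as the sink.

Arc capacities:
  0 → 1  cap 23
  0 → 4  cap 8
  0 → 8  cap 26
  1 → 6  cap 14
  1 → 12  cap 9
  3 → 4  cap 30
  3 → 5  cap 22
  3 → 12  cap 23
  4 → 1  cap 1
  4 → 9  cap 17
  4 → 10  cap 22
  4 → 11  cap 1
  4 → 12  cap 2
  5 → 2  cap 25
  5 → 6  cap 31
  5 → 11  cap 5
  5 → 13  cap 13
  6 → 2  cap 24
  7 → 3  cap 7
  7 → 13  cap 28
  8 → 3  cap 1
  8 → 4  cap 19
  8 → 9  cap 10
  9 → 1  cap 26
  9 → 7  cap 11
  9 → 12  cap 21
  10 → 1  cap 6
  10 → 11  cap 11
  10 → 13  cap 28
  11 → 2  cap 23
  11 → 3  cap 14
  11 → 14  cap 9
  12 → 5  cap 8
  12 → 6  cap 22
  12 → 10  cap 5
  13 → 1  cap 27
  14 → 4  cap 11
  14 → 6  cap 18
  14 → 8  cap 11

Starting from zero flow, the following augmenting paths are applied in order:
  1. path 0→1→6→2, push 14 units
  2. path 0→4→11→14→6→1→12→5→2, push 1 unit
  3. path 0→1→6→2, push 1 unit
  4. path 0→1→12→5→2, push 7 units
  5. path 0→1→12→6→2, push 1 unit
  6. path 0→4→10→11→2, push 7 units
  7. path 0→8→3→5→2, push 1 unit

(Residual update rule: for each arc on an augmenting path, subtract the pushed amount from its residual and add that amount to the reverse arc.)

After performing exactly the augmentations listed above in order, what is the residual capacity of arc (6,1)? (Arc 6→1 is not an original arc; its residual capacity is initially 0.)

Residual capacity of (6,1): 14

after path 1 (0→1→6→2, push 14): res(6,1)=14
after path 2 (0→4→11→14→6→1→12→5→2, push 1): res(6,1)=13
after path 3 (0→1→6→2, push 1): res(6,1)=14
after path 4 (0→1→12→5→2, push 7): res(6,1)=14
after path 5 (0→1→12→6→2, push 1): res(6,1)=14
after path 6 (0→4→10→11→2, push 7): res(6,1)=14
after path 7 (0→8→3→5→2, push 1): res(6,1)=14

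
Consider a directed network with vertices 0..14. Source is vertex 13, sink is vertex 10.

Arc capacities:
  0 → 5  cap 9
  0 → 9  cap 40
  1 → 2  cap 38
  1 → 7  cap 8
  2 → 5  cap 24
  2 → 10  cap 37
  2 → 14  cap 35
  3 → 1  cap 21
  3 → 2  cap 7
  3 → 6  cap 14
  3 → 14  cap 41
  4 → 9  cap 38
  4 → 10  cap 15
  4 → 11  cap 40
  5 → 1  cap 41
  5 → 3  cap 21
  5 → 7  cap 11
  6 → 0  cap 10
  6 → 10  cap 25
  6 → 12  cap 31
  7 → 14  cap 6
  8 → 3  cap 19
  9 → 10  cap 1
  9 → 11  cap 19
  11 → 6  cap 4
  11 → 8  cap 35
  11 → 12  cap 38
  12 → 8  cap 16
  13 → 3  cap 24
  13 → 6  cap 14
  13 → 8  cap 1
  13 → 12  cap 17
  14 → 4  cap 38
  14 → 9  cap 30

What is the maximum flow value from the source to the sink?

augment #1: 13→6→10 bottleneck 14, total now 14
augment #2: 13→3→2→10 bottleneck 7, total now 21
augment #3: 13→3→6→10 bottleneck 11, total now 32
augment #4: 13→3→1→2→10 bottleneck 6, total now 38
augment #5: 13→8→3→1→2→10 bottleneck 1, total now 39
augment #6: 13→12→8→3→1→2→10 bottleneck 14, total now 53
augment #7: 13→12→8→3→14→4→10 bottleneck 2, total now 55

Maximum flow value: 55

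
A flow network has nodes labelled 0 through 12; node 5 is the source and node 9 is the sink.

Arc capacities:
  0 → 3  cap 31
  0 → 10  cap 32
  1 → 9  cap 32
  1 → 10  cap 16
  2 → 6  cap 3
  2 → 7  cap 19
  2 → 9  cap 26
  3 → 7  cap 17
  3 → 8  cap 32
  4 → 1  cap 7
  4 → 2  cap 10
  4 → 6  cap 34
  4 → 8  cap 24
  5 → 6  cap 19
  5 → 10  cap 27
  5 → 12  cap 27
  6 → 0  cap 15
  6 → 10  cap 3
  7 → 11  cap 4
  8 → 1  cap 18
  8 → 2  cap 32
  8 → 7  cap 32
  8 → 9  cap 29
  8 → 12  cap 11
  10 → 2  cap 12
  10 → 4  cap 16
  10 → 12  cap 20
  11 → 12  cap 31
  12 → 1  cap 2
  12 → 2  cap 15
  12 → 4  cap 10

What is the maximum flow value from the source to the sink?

augment #1: 5→10→2→9 bottleneck 12, total now 12
augment #2: 5→12→1→9 bottleneck 2, total now 14
augment #3: 5→12→2→9 bottleneck 14, total now 28
augment #4: 5→10→4→1→9 bottleneck 7, total now 35
augment #5: 5→10→4→8→9 bottleneck 8, total now 43
augment #6: 5→12→4→8→9 bottleneck 10, total now 53
augment #7: 5→6→0→3→8→9 bottleneck 11, total now 64
augment #8: 5→6→0→3→8→1→9 bottleneck 4, total now 68
augment #9: 5→6→10→4→8→1→9 bottleneck 1, total now 69

Maximum flow value: 69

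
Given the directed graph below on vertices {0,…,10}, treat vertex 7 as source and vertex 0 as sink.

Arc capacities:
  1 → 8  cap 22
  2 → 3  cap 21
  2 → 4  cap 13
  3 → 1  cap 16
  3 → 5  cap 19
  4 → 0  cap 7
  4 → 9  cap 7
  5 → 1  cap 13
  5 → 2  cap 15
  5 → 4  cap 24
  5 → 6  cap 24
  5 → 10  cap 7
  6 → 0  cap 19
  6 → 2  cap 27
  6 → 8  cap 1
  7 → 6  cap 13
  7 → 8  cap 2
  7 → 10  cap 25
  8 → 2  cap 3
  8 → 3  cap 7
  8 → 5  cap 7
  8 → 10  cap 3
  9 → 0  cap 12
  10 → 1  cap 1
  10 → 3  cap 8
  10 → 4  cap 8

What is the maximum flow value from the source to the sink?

augment #1: 7→6→0 bottleneck 13, total now 13
augment #2: 7→10→4→0 bottleneck 7, total now 20
augment #3: 7→8→5→6→0 bottleneck 2, total now 22
augment #4: 7→10→4→9→0 bottleneck 1, total now 23
augment #5: 7→10→3→5→6→0 bottleneck 4, total now 27
augment #6: 7→10→3→5→4→9→0 bottleneck 4, total now 31
augment #7: 7→10→1→8→2→4→9→0 bottleneck 1, total now 32

Maximum flow value: 32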